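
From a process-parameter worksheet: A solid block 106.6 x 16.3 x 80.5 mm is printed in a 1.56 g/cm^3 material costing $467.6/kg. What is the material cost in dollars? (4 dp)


V = 106.6 * 16.3 * 80.5 = 139875.19 mm^3 = 139.87519 cm^3
Mass = 139.87519 * 1.56 / 1000 = 0.2182053 kg
Cost = 0.2182053 * 467.6 = 102.0328 $


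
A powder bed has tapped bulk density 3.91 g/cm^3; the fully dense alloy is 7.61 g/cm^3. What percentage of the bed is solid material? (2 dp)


Packing = (3.91/7.61)*100 = 51.38 %


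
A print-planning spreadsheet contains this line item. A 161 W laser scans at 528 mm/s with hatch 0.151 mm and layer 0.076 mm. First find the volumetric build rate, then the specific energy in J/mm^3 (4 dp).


Build rate = 528 * 0.151 * 0.076 = 6.059328 mm^3/s
SE = 161 / 6.059328 = 26.5706 J/mm^3


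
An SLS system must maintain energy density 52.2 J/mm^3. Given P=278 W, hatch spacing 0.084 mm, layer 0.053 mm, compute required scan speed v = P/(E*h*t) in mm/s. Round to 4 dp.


v = 278 / (52.2*0.084*0.053) = 1196.2423 mm/s


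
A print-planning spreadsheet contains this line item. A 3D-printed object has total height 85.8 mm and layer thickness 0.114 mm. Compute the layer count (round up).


Layers = ceil(85.8/0.114) = 753


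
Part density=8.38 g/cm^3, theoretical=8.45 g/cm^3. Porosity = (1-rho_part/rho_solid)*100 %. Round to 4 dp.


Porosity = (1-8.38/8.45)*100 = 0.8284 %


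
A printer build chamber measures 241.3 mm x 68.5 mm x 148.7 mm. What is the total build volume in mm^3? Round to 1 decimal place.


V = 241.3 * 68.5 * 148.7 = 2457869.7 mm^3


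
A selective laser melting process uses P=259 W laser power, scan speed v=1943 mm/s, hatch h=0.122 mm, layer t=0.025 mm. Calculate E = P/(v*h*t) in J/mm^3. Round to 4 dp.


E = 259 / (1943*0.122*0.025) = 43.7046 J/mm^3


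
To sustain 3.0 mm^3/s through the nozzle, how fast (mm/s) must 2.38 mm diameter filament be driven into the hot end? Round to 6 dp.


A = pi*(2.38/2)^2 = 4.448809
v = 3.0 / 4.448809 = 0.674338 mm/s


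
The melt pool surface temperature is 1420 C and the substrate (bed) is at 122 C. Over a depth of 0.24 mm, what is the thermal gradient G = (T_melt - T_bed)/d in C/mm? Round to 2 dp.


G = (1420-122)/0.24 = 5408.33 C/mm


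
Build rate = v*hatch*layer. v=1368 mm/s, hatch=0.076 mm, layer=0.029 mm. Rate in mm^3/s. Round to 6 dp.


Rate = 1368 * 0.076 * 0.029 = 3.015072 mm^3/s


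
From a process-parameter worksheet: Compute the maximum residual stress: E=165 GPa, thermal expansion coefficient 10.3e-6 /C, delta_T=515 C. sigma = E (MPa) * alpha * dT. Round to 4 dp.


sigma = 165*1000 * 10.3e-6 * 515 = 875.2425 MPa


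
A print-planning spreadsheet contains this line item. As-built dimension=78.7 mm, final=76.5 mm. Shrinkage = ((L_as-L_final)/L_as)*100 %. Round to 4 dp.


Shrinkage = ((78.7-76.5)/78.7)*100 = 2.7954 %


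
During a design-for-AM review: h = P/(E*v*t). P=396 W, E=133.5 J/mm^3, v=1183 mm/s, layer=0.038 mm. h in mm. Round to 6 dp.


h = 396 / (133.5*1183*0.038) = 0.065985 mm


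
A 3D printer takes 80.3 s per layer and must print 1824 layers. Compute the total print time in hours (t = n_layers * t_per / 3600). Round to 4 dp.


t = 1824 * 80.3 / 3600 = 40.6853 hrs


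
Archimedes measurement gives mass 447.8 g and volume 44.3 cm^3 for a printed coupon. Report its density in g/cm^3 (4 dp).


rho = 447.8 / 44.3 = 10.1084 g/cm^3


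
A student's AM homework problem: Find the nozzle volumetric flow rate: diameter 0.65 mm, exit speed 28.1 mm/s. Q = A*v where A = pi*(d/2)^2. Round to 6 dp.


A = pi*(0.65/2)^2 = 0.33183072 mm^2
Q = 0.33183072 * 28.1 = 9.324443 mm^3/s


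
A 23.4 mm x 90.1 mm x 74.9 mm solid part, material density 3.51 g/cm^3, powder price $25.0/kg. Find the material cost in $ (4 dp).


V = 23.4 * 90.1 * 74.9 = 157914.666 mm^3 = 157.914666 cm^3
Mass = 157.914666 * 3.51 / 1000 = 0.55428048 kg
Cost = 0.55428048 * 25.0 = 13.857 $


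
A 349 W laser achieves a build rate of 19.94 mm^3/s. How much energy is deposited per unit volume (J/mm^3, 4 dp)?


SE = 349 / 19.94 = 17.5025 J/mm^3


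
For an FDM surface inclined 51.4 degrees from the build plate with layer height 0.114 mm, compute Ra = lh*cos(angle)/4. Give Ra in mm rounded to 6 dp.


Ra = 0.114 * cos(51.4) / 4 = 0.017781 mm


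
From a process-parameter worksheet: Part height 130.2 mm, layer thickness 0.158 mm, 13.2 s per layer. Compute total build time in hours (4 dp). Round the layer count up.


Layers = ceil(130.2/0.158) = 825
t = 825 * 13.2 / 3600 = 3.025 hrs


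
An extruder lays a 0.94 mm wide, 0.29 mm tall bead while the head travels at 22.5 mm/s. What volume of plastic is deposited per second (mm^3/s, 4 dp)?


Rate = 0.94 * 0.29 * 22.5 = 6.1335 mm^3/s


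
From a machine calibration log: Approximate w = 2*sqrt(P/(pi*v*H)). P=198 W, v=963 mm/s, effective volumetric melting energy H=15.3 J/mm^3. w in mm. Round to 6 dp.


w = 2*sqrt(198/(pi*963*15.3)) = 0.130806 mm


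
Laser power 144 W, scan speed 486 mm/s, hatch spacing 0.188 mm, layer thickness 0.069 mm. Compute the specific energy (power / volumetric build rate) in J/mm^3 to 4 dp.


Build rate = 486 * 0.188 * 0.069 = 6.304392 mm^3/s
SE = 144 / 6.304392 = 22.8412 J/mm^3


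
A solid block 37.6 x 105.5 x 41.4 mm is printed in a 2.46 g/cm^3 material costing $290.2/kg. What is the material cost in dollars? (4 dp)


V = 37.6 * 105.5 * 41.4 = 164225.52 mm^3 = 164.22552 cm^3
Mass = 164.22552 * 2.46 / 1000 = 0.40399478 kg
Cost = 0.40399478 * 290.2 = 117.2393 $


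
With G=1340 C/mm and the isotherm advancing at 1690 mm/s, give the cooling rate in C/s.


CR = 1340 * 1690 = 2264600 C/s


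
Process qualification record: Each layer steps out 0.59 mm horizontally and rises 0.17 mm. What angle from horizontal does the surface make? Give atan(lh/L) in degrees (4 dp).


angle = atan(0.17/0.59) = 16.0736 degrees


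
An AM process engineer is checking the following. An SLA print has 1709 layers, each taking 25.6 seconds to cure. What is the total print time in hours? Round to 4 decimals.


t = 1709 * 25.6 / 3600 = 12.1529 hrs


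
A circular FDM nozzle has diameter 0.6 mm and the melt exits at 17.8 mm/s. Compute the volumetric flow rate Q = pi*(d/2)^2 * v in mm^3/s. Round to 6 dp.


A = pi*(0.6/2)^2 = 0.28274334 mm^2
Q = 0.28274334 * 17.8 = 5.032831 mm^3/s


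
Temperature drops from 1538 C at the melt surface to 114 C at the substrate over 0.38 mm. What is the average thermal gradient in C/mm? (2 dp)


G = (1538-114)/0.38 = 3747.37 C/mm


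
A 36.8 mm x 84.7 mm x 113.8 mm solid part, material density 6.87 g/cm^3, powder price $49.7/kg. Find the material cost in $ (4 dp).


V = 36.8 * 84.7 * 113.8 = 354710.048 mm^3 = 354.710048 cm^3
Mass = 354.710048 * 6.87 / 1000 = 2.43685803 kg
Cost = 2.43685803 * 49.7 = 121.1118 $


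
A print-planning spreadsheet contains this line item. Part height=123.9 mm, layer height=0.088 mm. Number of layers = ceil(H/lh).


Layers = ceil(123.9/0.088) = 1408


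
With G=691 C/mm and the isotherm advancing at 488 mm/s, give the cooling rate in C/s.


CR = 691 * 488 = 337208 C/s


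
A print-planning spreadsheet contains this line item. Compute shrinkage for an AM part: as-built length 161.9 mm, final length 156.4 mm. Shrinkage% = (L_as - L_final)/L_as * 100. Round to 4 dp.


Shrinkage = ((161.9-156.4)/161.9)*100 = 3.3972 %


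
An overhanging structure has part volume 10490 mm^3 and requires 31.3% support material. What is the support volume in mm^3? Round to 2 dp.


V_support = 10490 * 0.313 = 3283.37 mm^3


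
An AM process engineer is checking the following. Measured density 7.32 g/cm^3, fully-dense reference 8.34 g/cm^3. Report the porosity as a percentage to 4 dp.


Porosity = (1-7.32/8.34)*100 = 12.2302 %


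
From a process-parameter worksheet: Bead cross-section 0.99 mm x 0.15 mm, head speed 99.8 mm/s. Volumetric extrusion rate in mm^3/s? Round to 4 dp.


Rate = 0.99 * 0.15 * 99.8 = 14.8203 mm^3/s


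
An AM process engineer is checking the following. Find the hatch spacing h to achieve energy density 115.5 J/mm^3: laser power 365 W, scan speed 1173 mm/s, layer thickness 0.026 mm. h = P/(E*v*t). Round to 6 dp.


h = 365 / (115.5*1173*0.026) = 0.103619 mm


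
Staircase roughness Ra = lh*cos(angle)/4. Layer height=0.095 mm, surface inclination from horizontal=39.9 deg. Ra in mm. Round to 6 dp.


Ra = 0.095 * cos(39.9) / 4 = 0.01822 mm


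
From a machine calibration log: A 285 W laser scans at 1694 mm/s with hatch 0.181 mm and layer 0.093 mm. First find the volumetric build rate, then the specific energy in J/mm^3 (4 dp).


Build rate = 1694 * 0.181 * 0.093 = 28.515102 mm^3/s
SE = 285 / 28.515102 = 9.9947 J/mm^3


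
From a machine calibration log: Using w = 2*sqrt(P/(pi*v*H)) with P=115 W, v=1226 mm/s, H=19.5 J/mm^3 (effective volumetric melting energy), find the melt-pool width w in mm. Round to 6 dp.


w = 2*sqrt(115/(pi*1226*19.5)) = 0.07826 mm


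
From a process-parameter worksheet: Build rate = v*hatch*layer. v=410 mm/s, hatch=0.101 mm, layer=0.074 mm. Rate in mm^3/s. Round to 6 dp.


Rate = 410 * 0.101 * 0.074 = 3.06434 mm^3/s


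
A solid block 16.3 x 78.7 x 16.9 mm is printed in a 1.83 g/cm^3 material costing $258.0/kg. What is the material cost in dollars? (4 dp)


V = 16.3 * 78.7 * 16.9 = 21679.489 mm^3 = 21.679489 cm^3
Mass = 21.679489 * 1.83 / 1000 = 0.03967346 kg
Cost = 0.03967346 * 258.0 = 10.2358 $


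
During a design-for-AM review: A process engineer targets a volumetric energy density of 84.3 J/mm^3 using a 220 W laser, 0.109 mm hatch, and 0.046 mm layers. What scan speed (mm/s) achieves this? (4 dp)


v = 220 / (84.3*0.109*0.046) = 520.4881 mm/s


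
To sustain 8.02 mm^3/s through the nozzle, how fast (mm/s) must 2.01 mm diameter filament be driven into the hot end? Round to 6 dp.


A = pi*(2.01/2)^2 = 3.173087
v = 8.02 / 3.173087 = 2.527507 mm/s


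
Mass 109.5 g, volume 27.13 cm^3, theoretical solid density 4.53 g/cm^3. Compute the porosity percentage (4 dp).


rho_part = 109.5 / 27.13 = 4.03612237 g/cm^3
Porosity = (1 - 4.03612237/4.53)*100 = 10.9024 %


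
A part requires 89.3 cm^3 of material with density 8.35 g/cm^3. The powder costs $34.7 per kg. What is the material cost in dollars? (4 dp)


Mass = 89.3*8.35/1000 = 0.745655 kg
Cost = 0.745655 * 34.7 = 25.8742 $


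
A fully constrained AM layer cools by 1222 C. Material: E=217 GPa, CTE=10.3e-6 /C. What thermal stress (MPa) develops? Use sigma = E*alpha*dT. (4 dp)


sigma = 217*1000 * 10.3e-6 * 1222 = 2731.2922 MPa


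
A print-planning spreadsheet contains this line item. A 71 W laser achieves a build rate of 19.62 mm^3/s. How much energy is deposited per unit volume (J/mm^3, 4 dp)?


SE = 71 / 19.62 = 3.6188 J/mm^3


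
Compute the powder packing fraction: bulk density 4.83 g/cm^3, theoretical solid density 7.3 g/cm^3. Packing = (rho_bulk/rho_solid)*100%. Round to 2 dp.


Packing = (4.83/7.3)*100 = 66.16 %


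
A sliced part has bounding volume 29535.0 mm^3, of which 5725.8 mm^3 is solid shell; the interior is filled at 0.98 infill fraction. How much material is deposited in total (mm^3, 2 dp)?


V_infill = (29535.0 - 5725.8) * 0.98 = 23333.02
V_total = 5725.8 + 23333.02 = 29058.82 mm^3


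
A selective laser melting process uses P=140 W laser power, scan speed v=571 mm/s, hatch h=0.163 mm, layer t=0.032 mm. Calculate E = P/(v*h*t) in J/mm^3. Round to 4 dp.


E = 140 / (571*0.163*0.032) = 47.0061 J/mm^3


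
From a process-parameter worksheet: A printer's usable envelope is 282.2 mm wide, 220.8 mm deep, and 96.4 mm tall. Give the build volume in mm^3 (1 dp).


V = 282.2 * 220.8 * 96.4 = 6006660.9 mm^3


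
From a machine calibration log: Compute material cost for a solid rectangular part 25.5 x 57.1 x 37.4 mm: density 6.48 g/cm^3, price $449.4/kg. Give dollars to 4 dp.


V = 25.5 * 57.1 * 37.4 = 54456.27 mm^3 = 54.45627 cm^3
Mass = 54.45627 * 6.48 / 1000 = 0.35287663 kg
Cost = 0.35287663 * 449.4 = 158.5828 $


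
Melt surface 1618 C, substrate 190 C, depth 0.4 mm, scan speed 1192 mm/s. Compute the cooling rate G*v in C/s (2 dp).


G = (1618-190)/0.4 = 3570.0 C/mm
CR = 3570.0 * 1192 = 4255440.0 C/s


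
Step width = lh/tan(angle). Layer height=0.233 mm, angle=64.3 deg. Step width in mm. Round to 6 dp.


step = 0.233 / tan(64.3) = 0.112135 mm


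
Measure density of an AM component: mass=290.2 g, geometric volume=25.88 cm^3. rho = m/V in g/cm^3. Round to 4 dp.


rho = 290.2 / 25.88 = 11.2133 g/cm^3


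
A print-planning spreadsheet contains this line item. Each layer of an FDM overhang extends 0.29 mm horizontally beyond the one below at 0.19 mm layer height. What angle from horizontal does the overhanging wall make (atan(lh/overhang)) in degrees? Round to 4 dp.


angle = atan(0.19/0.29) = 33.2317 degrees


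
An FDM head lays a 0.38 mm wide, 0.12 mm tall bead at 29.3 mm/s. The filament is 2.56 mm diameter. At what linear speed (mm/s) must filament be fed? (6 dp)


Q = 0.38 * 0.12 * 29.3 = 1.33608 mm^3/s
A_fil = pi*(2.56/2)^2 = 5.1471854 mm^2
v_feed = 1.33608 / 5.1471854 = 0.259575 mm/s


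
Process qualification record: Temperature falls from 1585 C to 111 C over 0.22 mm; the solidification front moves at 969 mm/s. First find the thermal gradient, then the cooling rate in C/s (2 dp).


G = (1585-111)/0.22 = 6700.0 C/mm
CR = 6700.0 * 969 = 6492300.0 C/s


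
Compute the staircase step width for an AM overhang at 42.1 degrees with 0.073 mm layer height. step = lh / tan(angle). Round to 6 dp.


step = 0.073 / tan(42.1) = 0.080791 mm


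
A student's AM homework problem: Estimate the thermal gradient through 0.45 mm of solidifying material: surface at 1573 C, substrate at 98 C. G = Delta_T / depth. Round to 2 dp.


G = (1573-98)/0.45 = 3277.78 C/mm


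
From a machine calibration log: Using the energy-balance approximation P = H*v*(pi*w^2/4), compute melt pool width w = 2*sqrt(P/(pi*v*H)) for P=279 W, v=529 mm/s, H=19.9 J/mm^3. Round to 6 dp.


w = 2*sqrt(279/(pi*529*19.9)) = 0.183697 mm


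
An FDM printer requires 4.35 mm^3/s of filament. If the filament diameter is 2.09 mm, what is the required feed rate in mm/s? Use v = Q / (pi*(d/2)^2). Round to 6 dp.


A = pi*(2.09/2)^2 = 3.430698
v = 4.35 / 3.430698 = 1.267964 mm/s


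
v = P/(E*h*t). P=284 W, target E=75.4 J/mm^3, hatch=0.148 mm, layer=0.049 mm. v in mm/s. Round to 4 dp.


v = 284 / (75.4*0.148*0.049) = 519.3848 mm/s


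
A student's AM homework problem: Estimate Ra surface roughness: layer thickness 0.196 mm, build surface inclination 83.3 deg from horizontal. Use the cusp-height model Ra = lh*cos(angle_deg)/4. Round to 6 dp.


Ra = 0.196 * cos(83.3) / 4 = 0.005717 mm


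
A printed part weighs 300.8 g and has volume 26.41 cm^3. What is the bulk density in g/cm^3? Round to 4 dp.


rho = 300.8 / 26.41 = 11.3896 g/cm^3


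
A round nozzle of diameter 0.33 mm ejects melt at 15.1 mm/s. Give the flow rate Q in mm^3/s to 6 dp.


A = pi*(0.33/2)^2 = 0.08552986 mm^2
Q = 0.08552986 * 15.1 = 1.291501 mm^3/s


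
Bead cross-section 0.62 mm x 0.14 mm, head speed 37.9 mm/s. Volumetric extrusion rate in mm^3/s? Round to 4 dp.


Rate = 0.62 * 0.14 * 37.9 = 3.2897 mm^3/s


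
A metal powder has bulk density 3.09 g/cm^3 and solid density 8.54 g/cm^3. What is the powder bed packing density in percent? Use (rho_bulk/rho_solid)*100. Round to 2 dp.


Packing = (3.09/8.54)*100 = 36.18 %


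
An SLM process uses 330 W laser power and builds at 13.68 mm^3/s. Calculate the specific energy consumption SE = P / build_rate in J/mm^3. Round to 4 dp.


SE = 330 / 13.68 = 24.1228 J/mm^3


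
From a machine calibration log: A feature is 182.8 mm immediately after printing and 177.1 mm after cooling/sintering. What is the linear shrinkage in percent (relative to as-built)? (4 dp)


Shrinkage = ((182.8-177.1)/182.8)*100 = 3.1182 %


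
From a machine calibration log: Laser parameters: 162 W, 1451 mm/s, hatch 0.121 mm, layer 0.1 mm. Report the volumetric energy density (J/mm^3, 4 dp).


E = 162 / (1451*0.121*0.1) = 9.227 J/mm^3


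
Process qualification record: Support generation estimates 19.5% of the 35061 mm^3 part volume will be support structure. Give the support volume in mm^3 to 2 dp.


V_support = 35061 * 0.195 = 6836.9 mm^3


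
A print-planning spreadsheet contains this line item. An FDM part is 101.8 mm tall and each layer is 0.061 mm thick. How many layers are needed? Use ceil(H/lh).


Layers = ceil(101.8/0.061) = 1669


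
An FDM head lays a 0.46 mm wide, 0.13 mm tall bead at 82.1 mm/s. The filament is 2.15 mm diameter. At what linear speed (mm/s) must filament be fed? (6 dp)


Q = 0.46 * 0.13 * 82.1 = 4.90958 mm^3/s
A_fil = pi*(2.15/2)^2 = 3.63050301 mm^2
v_feed = 4.90958 / 3.63050301 = 1.352314 mm/s


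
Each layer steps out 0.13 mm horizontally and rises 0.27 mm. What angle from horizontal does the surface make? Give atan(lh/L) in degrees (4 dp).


angle = atan(0.27/0.13) = 64.29 degrees


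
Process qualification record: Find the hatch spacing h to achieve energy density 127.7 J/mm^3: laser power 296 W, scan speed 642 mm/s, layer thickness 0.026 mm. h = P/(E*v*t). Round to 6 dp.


h = 296 / (127.7*642*0.026) = 0.138865 mm


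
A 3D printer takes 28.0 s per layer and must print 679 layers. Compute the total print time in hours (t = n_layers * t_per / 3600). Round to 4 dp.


t = 679 * 28.0 / 3600 = 5.2811 hrs


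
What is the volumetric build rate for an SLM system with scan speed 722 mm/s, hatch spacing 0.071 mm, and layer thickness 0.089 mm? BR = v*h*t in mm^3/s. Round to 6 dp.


Rate = 722 * 0.071 * 0.089 = 4.562318 mm^3/s


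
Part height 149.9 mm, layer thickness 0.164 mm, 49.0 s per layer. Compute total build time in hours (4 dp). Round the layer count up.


Layers = ceil(149.9/0.164) = 915
t = 915 * 49.0 / 3600 = 12.4542 hrs


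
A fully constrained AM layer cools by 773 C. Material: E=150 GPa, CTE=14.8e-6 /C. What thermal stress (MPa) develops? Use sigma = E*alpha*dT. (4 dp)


sigma = 150*1000 * 14.8e-6 * 773 = 1716.06 MPa


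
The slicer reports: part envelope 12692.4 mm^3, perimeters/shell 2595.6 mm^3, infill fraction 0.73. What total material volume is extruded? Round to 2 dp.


V_infill = (12692.4 - 2595.6) * 0.73 = 7370.66
V_total = 2595.6 + 7370.66 = 9966.26 mm^3


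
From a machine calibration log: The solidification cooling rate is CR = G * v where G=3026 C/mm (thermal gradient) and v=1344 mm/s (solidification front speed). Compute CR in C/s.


CR = 3026 * 1344 = 4066944 C/s


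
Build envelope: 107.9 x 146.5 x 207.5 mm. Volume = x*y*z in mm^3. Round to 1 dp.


V = 107.9 * 146.5 * 207.5 = 3280025.1 mm^3


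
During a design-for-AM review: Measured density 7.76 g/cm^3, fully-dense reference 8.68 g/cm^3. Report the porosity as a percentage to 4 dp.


Porosity = (1-7.76/8.68)*100 = 10.5991 %


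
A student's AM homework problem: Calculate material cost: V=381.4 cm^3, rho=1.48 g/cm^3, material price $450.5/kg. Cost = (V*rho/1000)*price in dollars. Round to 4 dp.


Mass = 381.4*1.48/1000 = 0.564472 kg
Cost = 0.564472 * 450.5 = 254.2946 $


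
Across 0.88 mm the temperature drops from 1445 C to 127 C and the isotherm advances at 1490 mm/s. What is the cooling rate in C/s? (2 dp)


G = (1445-127)/0.88 = 1497.72727273 C/mm
CR = 1497.72727273 * 1490 = 2231613.64 C/s


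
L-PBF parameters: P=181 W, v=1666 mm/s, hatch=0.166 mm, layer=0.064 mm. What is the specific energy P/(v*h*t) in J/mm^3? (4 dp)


Build rate = 1666 * 0.166 * 0.064 = 17.699584 mm^3/s
SE = 181 / 17.699584 = 10.2262 J/mm^3


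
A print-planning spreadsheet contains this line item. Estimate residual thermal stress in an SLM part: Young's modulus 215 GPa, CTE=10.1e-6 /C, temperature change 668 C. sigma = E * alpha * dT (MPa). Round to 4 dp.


sigma = 215*1000 * 10.1e-6 * 668 = 1450.562 MPa


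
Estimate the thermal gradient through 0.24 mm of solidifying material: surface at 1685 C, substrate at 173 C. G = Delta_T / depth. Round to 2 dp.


G = (1685-173)/0.24 = 6300.0 C/mm


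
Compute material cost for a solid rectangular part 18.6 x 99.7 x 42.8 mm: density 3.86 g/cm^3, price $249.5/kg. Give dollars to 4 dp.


V = 18.6 * 99.7 * 42.8 = 79369.176 mm^3 = 79.369176 cm^3
Mass = 79.369176 * 3.86 / 1000 = 0.30636502 kg
Cost = 0.30636502 * 249.5 = 76.4381 $


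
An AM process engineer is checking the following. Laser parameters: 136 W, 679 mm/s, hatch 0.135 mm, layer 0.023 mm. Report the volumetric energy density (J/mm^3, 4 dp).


E = 136 / (679*0.135*0.023) = 64.5071 J/mm^3


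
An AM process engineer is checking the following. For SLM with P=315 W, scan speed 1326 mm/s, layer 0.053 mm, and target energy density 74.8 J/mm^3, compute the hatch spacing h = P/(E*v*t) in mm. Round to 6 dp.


h = 315 / (74.8*1326*0.053) = 0.059922 mm


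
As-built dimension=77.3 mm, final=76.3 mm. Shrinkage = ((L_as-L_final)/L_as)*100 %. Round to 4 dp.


Shrinkage = ((77.3-76.3)/77.3)*100 = 1.2937 %


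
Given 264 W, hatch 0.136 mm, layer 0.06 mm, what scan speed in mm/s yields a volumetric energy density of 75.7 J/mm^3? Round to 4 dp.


v = 264 / (75.7*0.136*0.06) = 427.3836 mm/s


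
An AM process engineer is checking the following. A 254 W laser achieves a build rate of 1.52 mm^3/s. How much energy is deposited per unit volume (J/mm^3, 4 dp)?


SE = 254 / 1.52 = 167.1053 J/mm^3


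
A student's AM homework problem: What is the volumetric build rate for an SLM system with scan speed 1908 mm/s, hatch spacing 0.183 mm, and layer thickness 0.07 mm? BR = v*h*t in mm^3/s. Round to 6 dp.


Rate = 1908 * 0.183 * 0.07 = 24.44148 mm^3/s


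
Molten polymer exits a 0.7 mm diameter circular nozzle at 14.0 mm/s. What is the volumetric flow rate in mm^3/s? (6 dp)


A = pi*(0.7/2)^2 = 0.3848451 mm^2
Q = 0.3848451 * 14.0 = 5.387831 mm^3/s


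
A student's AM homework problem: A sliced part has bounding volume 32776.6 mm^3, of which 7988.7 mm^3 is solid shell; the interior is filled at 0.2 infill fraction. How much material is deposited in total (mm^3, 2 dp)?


V_infill = (32776.6 - 7988.7) * 0.2 = 4957.58
V_total = 7988.7 + 4957.58 = 12946.28 mm^3


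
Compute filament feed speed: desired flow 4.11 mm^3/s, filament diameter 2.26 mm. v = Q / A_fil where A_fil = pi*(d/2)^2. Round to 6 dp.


A = pi*(2.26/2)^2 = 4.0115
v = 4.11 / 4.0115 = 1.024554 mm/s


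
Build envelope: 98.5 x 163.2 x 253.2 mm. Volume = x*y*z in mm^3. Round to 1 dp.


V = 98.5 * 163.2 * 253.2 = 4070240.6 mm^3


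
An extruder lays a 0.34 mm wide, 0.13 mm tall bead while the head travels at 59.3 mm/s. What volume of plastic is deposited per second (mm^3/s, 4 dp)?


Rate = 0.34 * 0.13 * 59.3 = 2.6211 mm^3/s


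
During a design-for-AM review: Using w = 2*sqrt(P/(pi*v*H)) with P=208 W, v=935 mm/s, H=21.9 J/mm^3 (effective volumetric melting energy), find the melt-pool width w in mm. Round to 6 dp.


w = 2*sqrt(208/(pi*935*21.9)) = 0.113726 mm


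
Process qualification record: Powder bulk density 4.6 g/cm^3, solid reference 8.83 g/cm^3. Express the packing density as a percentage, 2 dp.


Packing = (4.6/8.83)*100 = 52.1 %


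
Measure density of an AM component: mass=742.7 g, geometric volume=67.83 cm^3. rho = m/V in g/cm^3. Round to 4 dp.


rho = 742.7 / 67.83 = 10.9494 g/cm^3


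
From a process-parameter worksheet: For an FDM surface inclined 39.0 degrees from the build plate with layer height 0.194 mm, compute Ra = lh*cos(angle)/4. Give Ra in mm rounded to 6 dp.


Ra = 0.194 * cos(39.0) / 4 = 0.037692 mm


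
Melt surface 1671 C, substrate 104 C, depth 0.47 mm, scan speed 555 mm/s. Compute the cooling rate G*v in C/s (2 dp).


G = (1671-104)/0.47 = 3334.04255319 C/mm
CR = 3334.04255319 * 555 = 1850393.62 C/s


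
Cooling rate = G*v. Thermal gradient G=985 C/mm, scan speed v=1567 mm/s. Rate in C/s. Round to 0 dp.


CR = 985 * 1567 = 1543495 C/s


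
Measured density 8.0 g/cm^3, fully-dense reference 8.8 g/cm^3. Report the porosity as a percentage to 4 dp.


Porosity = (1-8.0/8.8)*100 = 9.0909 %


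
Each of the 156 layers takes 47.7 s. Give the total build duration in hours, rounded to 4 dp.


t = 156 * 47.7 / 3600 = 2.067 hrs


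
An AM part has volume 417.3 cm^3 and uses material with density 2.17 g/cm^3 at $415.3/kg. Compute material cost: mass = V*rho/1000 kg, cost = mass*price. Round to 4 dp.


Mass = 417.3*2.17/1000 = 0.905541 kg
Cost = 0.905541 * 415.3 = 376.0712 $


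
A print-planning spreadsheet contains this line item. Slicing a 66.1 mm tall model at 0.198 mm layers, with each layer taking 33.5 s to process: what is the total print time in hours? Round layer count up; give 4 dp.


Layers = ceil(66.1/0.198) = 334
t = 334 * 33.5 / 3600 = 3.1081 hrs


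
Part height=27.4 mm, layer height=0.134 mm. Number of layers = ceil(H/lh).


Layers = ceil(27.4/0.134) = 205


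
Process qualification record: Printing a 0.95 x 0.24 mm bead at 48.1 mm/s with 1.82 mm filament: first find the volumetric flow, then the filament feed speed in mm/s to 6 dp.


Q = 0.95 * 0.24 * 48.1 = 10.9668 mm^3/s
A_fil = pi*(1.82/2)^2 = 2.60155288 mm^2
v_feed = 10.9668 / 2.60155288 = 4.215482 mm/s


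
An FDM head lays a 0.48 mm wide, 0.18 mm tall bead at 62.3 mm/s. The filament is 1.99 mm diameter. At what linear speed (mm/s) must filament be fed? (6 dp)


Q = 0.48 * 0.18 * 62.3 = 5.38272 mm^3/s
A_fil = pi*(1.99/2)^2 = 3.11025527 mm^2
v_feed = 5.38272 / 3.11025527 = 1.730636 mm/s


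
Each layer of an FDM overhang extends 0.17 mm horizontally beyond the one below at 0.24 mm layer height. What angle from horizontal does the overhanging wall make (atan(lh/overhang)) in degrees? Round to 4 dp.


angle = atan(0.24/0.17) = 54.6888 degrees


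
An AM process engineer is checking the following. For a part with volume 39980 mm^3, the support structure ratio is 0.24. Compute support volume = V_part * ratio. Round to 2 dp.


V_support = 39980 * 0.24 = 9595.2 mm^3


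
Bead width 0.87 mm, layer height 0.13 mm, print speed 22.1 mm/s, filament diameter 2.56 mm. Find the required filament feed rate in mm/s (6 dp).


Q = 0.87 * 0.13 * 22.1 = 2.49951 mm^3/s
A_fil = pi*(2.56/2)^2 = 5.1471854 mm^2
v_feed = 2.49951 / 5.1471854 = 0.485607 mm/s


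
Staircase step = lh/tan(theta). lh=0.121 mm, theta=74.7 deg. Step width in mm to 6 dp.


step = 0.121 / tan(74.7) = 0.033102 mm


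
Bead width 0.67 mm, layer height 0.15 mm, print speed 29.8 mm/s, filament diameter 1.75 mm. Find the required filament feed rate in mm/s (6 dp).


Q = 0.67 * 0.15 * 29.8 = 2.9949 mm^3/s
A_fil = pi*(1.75/2)^2 = 2.40528188 mm^2
v_feed = 2.9949 / 2.40528188 = 1.245135 mm/s


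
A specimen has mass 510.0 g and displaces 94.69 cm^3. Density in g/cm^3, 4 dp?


rho = 510.0 / 94.69 = 5.386 g/cm^3


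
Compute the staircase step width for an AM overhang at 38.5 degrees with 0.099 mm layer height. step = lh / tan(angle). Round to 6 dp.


step = 0.099 / tan(38.5) = 0.12446 mm


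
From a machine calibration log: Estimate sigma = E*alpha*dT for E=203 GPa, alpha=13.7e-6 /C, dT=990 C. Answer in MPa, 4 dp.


sigma = 203*1000 * 13.7e-6 * 990 = 2753.289 MPa


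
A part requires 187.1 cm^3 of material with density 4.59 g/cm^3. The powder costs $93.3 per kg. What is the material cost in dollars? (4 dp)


Mass = 187.1*4.59/1000 = 0.858789 kg
Cost = 0.858789 * 93.3 = 80.125 $


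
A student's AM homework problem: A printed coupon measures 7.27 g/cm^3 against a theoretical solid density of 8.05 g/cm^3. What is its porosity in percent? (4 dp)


Porosity = (1-7.27/8.05)*100 = 9.6894 %


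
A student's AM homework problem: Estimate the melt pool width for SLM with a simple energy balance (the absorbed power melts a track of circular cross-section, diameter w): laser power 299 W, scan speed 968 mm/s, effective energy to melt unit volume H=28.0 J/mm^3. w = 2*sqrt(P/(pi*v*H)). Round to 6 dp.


w = 2*sqrt(299/(pi*968*28.0)) = 0.118515 mm


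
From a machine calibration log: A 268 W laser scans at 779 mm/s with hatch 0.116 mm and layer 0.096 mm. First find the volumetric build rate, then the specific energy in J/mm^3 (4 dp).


Build rate = 779 * 0.116 * 0.096 = 8.674944 mm^3/s
SE = 268 / 8.674944 = 30.8936 J/mm^3


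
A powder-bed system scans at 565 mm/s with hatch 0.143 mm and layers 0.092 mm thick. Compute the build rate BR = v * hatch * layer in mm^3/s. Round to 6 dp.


Rate = 565 * 0.143 * 0.092 = 7.43314 mm^3/s


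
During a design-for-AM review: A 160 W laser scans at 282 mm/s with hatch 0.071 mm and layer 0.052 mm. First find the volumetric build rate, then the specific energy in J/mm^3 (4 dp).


Build rate = 282 * 0.071 * 0.052 = 1.041144 mm^3/s
SE = 160 / 1.041144 = 153.6771 J/mm^3


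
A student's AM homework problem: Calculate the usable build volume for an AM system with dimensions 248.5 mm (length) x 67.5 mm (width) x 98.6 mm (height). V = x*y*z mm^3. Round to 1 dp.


V = 248.5 * 67.5 * 98.6 = 1653891.8 mm^3


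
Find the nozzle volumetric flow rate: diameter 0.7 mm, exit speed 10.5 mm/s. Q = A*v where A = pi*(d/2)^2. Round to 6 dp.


A = pi*(0.7/2)^2 = 0.3848451 mm^2
Q = 0.3848451 * 10.5 = 4.040874 mm^3/s


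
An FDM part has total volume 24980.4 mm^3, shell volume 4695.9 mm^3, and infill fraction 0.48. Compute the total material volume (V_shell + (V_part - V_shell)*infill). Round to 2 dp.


V_infill = (24980.4 - 4695.9) * 0.48 = 9736.56
V_total = 4695.9 + 9736.56 = 14432.46 mm^3


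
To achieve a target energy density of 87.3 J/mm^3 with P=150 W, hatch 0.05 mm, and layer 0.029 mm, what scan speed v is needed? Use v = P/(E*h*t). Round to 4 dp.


v = 150 / (87.3*0.05*0.029) = 1184.9745 mm/s


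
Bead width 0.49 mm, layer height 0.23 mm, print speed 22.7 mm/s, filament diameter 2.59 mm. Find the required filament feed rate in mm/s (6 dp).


Q = 0.49 * 0.23 * 22.7 = 2.55829 mm^3/s
A_fil = pi*(2.59/2)^2 = 5.26852942 mm^2
v_feed = 2.55829 / 5.26852942 = 0.48558 mm/s


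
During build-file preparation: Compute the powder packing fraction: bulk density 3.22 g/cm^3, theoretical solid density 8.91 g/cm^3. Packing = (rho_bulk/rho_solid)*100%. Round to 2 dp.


Packing = (3.22/8.91)*100 = 36.14 %


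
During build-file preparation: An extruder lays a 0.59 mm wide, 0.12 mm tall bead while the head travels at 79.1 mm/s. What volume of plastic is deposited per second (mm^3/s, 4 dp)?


Rate = 0.59 * 0.12 * 79.1 = 5.6003 mm^3/s


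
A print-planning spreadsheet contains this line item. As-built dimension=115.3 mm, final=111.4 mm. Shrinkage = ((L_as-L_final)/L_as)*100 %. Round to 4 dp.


Shrinkage = ((115.3-111.4)/115.3)*100 = 3.3825 %


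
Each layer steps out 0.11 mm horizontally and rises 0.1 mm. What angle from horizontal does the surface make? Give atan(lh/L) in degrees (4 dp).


angle = atan(0.1/0.11) = 42.2737 degrees


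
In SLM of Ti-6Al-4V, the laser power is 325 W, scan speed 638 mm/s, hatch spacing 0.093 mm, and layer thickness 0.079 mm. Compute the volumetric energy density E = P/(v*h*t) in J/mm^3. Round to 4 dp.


E = 325 / (638*0.093*0.079) = 69.335 J/mm^3


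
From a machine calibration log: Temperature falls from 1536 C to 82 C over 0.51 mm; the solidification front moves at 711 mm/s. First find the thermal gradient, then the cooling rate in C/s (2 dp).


G = (1536-82)/0.51 = 2850.98039216 C/mm
CR = 2850.98039216 * 711 = 2027047.06 C/s


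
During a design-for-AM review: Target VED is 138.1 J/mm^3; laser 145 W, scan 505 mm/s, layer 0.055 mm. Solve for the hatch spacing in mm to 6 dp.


h = 145 / (138.1*505*0.055) = 0.037802 mm


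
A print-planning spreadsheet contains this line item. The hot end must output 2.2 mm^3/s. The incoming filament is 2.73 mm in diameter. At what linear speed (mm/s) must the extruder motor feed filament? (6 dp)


A = pi*(2.73/2)^2 = 5.853494
v = 2.2 / 5.853494 = 0.375844 mm/s


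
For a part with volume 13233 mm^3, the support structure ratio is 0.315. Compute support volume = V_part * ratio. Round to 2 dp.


V_support = 13233 * 0.315 = 4168.4 mm^3


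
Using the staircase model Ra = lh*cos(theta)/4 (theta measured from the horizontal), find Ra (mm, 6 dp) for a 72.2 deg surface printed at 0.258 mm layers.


Ra = 0.258 * cos(72.2) / 4 = 0.019717 mm


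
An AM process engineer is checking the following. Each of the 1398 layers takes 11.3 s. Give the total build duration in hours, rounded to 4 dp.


t = 1398 * 11.3 / 3600 = 4.3882 hrs


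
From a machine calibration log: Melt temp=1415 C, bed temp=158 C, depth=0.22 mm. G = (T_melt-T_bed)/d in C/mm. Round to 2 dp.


G = (1415-158)/0.22 = 5713.64 C/mm


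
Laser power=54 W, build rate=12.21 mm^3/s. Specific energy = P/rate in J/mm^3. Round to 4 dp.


SE = 54 / 12.21 = 4.4226 J/mm^3


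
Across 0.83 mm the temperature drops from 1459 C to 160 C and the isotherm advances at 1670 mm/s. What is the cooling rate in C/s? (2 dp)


G = (1459-160)/0.83 = 1565.06024096 C/mm
CR = 1565.06024096 * 1670 = 2613650.6 C/s


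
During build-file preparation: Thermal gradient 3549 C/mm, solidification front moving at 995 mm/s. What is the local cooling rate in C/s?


CR = 3549 * 995 = 3531255 C/s


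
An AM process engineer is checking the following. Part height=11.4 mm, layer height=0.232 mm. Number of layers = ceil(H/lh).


Layers = ceil(11.4/0.232) = 50


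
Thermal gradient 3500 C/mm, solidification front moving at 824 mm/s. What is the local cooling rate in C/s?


CR = 3500 * 824 = 2884000 C/s


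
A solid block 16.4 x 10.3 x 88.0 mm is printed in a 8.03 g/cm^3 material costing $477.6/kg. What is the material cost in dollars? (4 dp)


V = 16.4 * 10.3 * 88.0 = 14864.96 mm^3 = 14.86496 cm^3
Mass = 14.86496 * 8.03 / 1000 = 0.11936563 kg
Cost = 0.11936563 * 477.6 = 57.009 $


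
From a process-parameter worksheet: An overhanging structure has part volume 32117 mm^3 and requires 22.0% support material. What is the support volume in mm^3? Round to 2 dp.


V_support = 32117 * 0.22 = 7065.74 mm^3


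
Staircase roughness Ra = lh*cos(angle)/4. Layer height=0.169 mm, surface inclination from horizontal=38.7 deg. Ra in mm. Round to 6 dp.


Ra = 0.169 * cos(38.7) / 4 = 0.032973 mm


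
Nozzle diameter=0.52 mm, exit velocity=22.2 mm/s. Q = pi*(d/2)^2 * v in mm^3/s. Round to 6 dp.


A = pi*(0.52/2)^2 = 0.21237166 mm^2
Q = 0.21237166 * 22.2 = 4.714651 mm^3/s


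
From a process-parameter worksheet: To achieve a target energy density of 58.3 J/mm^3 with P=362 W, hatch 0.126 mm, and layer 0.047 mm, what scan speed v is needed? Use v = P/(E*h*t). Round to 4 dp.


v = 362 / (58.3*0.126*0.047) = 1048.5077 mm/s


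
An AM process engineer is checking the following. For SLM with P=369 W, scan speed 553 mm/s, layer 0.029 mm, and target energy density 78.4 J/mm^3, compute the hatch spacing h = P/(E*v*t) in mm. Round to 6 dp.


h = 369 / (78.4*553*0.029) = 0.293486 mm


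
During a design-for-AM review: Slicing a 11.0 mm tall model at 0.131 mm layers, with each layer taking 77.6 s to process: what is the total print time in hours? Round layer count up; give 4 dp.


Layers = ceil(11.0/0.131) = 84
t = 84 * 77.6 / 3600 = 1.8107 hrs


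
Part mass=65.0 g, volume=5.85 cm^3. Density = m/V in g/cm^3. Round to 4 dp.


rho = 65.0 / 5.85 = 11.1111 g/cm^3


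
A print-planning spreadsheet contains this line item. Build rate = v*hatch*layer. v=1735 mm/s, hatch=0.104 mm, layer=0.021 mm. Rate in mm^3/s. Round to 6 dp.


Rate = 1735 * 0.104 * 0.021 = 3.78924 mm^3/s


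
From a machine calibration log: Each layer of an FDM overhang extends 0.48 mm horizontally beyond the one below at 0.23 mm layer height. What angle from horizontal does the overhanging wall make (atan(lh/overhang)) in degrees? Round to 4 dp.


angle = atan(0.23/0.48) = 25.6022 degrees


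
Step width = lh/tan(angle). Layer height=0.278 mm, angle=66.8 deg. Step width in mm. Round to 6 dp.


step = 0.278 / tan(66.8) = 0.119151 mm


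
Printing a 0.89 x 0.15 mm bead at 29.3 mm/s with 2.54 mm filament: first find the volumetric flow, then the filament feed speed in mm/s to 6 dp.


Q = 0.89 * 0.15 * 29.3 = 3.91155 mm^3/s
A_fil = pi*(2.54/2)^2 = 5.06707479 mm^2
v_feed = 3.91155 / 5.06707479 = 0.771954 mm/s


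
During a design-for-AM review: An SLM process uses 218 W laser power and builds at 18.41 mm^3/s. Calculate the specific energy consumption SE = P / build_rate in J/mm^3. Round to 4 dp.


SE = 218 / 18.41 = 11.8414 J/mm^3


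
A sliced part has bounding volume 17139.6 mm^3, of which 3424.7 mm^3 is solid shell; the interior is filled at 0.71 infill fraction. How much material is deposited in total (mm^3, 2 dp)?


V_infill = (17139.6 - 3424.7) * 0.71 = 9737.58
V_total = 3424.7 + 9737.58 = 13162.28 mm^3


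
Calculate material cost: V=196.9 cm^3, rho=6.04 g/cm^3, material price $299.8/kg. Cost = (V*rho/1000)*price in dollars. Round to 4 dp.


Mass = 196.9*6.04/1000 = 1.189276 kg
Cost = 1.189276 * 299.8 = 356.5449 $


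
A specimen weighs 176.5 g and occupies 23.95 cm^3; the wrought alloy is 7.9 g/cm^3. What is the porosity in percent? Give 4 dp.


rho_part = 176.5 / 23.95 = 7.36951983 g/cm^3
Porosity = (1 - 7.36951983/7.9)*100 = 6.7149 %


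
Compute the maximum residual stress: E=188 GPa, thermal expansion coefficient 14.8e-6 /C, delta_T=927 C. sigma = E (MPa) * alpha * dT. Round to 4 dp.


sigma = 188*1000 * 14.8e-6 * 927 = 2579.2848 MPa


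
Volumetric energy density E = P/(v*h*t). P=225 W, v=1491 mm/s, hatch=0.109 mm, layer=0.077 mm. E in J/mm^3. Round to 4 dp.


E = 225 / (1491*0.109*0.077) = 17.9799 J/mm^3


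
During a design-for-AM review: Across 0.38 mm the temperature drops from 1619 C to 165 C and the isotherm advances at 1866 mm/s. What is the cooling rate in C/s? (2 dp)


G = (1619-165)/0.38 = 3826.31578947 C/mm
CR = 3826.31578947 * 1866 = 7139905.26 C/s


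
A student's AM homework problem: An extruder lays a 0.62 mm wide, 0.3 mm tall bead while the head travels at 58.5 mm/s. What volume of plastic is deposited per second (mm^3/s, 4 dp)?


Rate = 0.62 * 0.3 * 58.5 = 10.881 mm^3/s


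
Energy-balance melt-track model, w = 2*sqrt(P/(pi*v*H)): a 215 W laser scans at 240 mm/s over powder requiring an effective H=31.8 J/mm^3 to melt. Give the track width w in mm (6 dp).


w = 2*sqrt(215/(pi*240*31.8)) = 0.189389 mm


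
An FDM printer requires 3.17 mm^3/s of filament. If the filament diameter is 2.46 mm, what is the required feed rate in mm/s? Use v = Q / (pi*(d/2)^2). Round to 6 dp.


A = pi*(2.46/2)^2 = 4.752916
v = 3.17 / 4.752916 = 0.666959 mm/s


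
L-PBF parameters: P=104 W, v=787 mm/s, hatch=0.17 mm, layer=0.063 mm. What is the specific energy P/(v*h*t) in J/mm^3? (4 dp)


Build rate = 787 * 0.17 * 0.063 = 8.42877 mm^3/s
SE = 104 / 8.42877 = 12.3387 J/mm^3


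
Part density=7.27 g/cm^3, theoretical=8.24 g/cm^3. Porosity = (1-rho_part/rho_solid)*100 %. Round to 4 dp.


Porosity = (1-7.27/8.24)*100 = 11.7718 %


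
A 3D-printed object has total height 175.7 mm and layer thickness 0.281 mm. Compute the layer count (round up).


Layers = ceil(175.7/0.281) = 626


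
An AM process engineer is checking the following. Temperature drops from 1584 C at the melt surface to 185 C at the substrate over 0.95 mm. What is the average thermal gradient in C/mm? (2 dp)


G = (1584-185)/0.95 = 1472.63 C/mm
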